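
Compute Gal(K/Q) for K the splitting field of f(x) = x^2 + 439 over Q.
Gal(K/Q) = Z/2Z (cyclic of order 2)

x^2 + 439 is irreducible over Q since -439 is not a rational square. The splitting field Q(sqrt(-439)) has degree 2 over Q, and its unique nontrivial automorphism is sqrt(-439) ↦ -sqrt(-439). Hence Gal(Q(sqrt(-439))/Q) = Z/2Z.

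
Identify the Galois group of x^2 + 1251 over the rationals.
Gal(K/Q) = Z/2Z (cyclic of order 2)

x^2 + 1251 is irreducible over Q since -1251 is not a rational square. The splitting field Q(sqrt(-1251)) has degree 2 over Q, and its unique nontrivial automorphism is sqrt(-1251) ↦ -sqrt(-1251). Hence Gal(Q(sqrt(-1251))/Q) = Z/2Z.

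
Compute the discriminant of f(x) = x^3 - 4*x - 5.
Δ = -419

For a depressed cubic x^3 + p x + q the discriminant is Δ = -4 p^3 - 27 q^2 = -4*(-4)^3 - 27*(-5)^2 = 256 - 675 = -419.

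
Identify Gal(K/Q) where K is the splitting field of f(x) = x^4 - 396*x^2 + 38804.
Gal(K/Q) = V_4 (Klein four-group, Z/2Z × Z/2Z)

f factors as (x^2 - 218)(x^2 - 178), so the splitting field is K = Q(sqrt(218), sqrt(178)). The elements 218, 178, 38804 are all non-squares in Q, so sqrt(218) and sqrt(178) generate independent quadratic extensions. Thus [K:Q] = 4 and Gal(K/Q) is generated by the two order-2 automorphisms sqrt(218) ↦ -sqrt(218) and sqrt(178) ↦ -sqrt(178), giving V_4.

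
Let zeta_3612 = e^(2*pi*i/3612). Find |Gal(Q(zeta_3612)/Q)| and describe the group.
|Gal(Q(zeta_3612)/Q)| = phi(3612) = 1008; group ≅ (Z/3612Z)^* ≅ Z/2Z × Z/2Z × Z/6Z × Z/42Z

The n-th cyclotomic polynomial Φ_3612(x) is the minimal polynomial of zeta_3612 over Q and has degree phi(3612) = 1008. So Q(zeta_3612) is a degree-1008 Galois extension with Galois group (Z/3612Z)^*. By CRT, (Z/3612Z)^* ≅ (Z/4Z)^* × (Z/3Z)^* × (Z/7Z)^* × (Z/43Z)^*. Each prime-power unit group is (Z/4Z)^* ≅ Z/2Z; (Z/3Z)^* ≅ Z/2Z; (Z/7Z)^* ≅ Z/6Z; (Z/43Z)^* ≅ Z/42Z. Hence Gal(Q(zeta_3612)/Q) ≅ Z/2Z × Z/2Z × Z/6Z × Z/42Z.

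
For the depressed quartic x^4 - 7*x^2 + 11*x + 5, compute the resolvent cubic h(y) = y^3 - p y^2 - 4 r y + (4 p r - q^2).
h(y) = y^3 + 7*y^2 - 20*y - 261

Identify coefficients: p = -7, q = 11, r = 5.
Plug into h(y) = y^3 - p y^2 - 4 r y + (4 p r - q^2):
  h(y) = y^3 - (-7) y^2 - 4*(5) y + (4*(-7)*(5) - (11)^2)
       = y^3 + (7) y^2 + (-20) y + (-261).
Simplifying: h(y) = y^3 + 7*y^2 - 20*y - 261.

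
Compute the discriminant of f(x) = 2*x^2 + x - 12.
Δ = 97

For a quadratic a x^2 + b x + c the discriminant is Δ = b^2 - 4ac = (1)^2 - 4*(2)*(-12) = 1 - (-96) = 97.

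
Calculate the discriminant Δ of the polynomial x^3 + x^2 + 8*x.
Δ = -1984

For x^3 + a x^2 + b x + c the discriminant is Δ = 18 a b c - 4 a^3 c + a^2 b^2 - 4 b^3 - 27 c^2.
Plug a = 1, b = 8, c = 0:
  18*(1)*(8)*(0) - 4*(1)^3*(0) + (1)^2*(8)^2 - 4*(8)^3 - 27*(0)^2
  = 0 + (0) + 64 + (-2048) + (0)
  = -1984.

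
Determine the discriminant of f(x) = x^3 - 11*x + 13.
Δ = 761

For a depressed cubic x^3 + p x + q the discriminant is Δ = -4 p^3 - 27 q^2 = -4*(-11)^3 - 27*(13)^2 = 5324 - 4563 = 761.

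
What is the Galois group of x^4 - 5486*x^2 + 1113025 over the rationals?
Gal(K/Q) = Z/2Z (cyclic of order 2)

f factors as (x^2 - 211)(x^2 - 5275), so the splitting field is K = Q(sqrt(211), sqrt(5275)). The squarefree part of 211 is 211 and the squarefree part of 5275 is also 211, so sqrt(211) and sqrt(5275) are both rational multiples of sqrt(211). Hence Q(sqrt(211)) = Q(sqrt(5275)) = Q(sqrt(211)), and the splitting field collapses to a single degree-2 extension with Galois group Z/2Z.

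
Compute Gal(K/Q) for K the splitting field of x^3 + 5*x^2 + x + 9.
Gal(K/Q) = S_3 (symmetric group of order 6)

Compute the discriminant of x^3 + (5)*x^2 + (1)*x + (9): Δ = -5856. Since Δ is not a rational square, the Galois group is not contained in A_3; it must be the full S_3 (irreducibility of the cubic rules out anything smaller).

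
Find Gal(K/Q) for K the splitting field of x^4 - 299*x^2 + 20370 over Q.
Gal(K/Q) = V_4 (Klein four-group, Z/2Z × Z/2Z)

f factors as (x^2 - 105)(x^2 - 194), so the splitting field is K = Q(sqrt(105), sqrt(194)). The elements 105, 194, 20370 are all non-squares in Q, so sqrt(105) and sqrt(194) generate independent quadratic extensions. Thus [K:Q] = 4 and Gal(K/Q) is generated by the two order-2 automorphisms sqrt(105) ↦ -sqrt(105) and sqrt(194) ↦ -sqrt(194), giving V_4.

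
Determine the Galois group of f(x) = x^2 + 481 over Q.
Gal(K/Q) = Z/2Z (cyclic of order 2)

x^2 + 481 is irreducible over Q since -481 is not a rational square. The splitting field Q(sqrt(-481)) has degree 2 over Q, and its unique nontrivial automorphism is sqrt(-481) ↦ -sqrt(-481). Hence Gal(Q(sqrt(-481))/Q) = Z/2Z.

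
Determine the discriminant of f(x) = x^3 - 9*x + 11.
Δ = -351

For a depressed cubic x^3 + p x + q the discriminant is Δ = -4 p^3 - 27 q^2 = -4*(-9)^3 - 27*(11)^2 = 2916 - 3267 = -351.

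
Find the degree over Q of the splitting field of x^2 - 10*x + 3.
[K:Q] = 2

The discriminant of x^2 + (-10)*x + (3) is b^2 - 4c = 100 - (12) = 88. Since 88 is not a perfect square in Q, the polynomial is irreducible over Q. Its two roots generate a degree-2 extension, so [K:Q] = 2.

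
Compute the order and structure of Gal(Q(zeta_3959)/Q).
|Gal(Q(zeta_3959)/Q)| = phi(3959) = 3816; group ≅ (Z/3959Z)^* ≅ Z/36Z × Z/106Z

The n-th cyclotomic polynomial Φ_3959(x) is the minimal polynomial of zeta_3959 over Q and has degree phi(3959) = 3816. So Q(zeta_3959) is a degree-3816 Galois extension with Galois group (Z/3959Z)^*. By CRT, (Z/3959Z)^* ≅ (Z/37Z)^* × (Z/107Z)^*. Each prime-power unit group is (Z/37Z)^* ≅ Z/36Z; (Z/107Z)^* ≅ Z/106Z. Hence Gal(Q(zeta_3959)/Q) ≅ Z/36Z × Z/106Z.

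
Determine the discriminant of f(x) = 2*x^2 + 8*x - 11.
Δ = 152

For a quadratic a x^2 + b x + c the discriminant is Δ = b^2 - 4ac = (8)^2 - 4*(2)*(-11) = 64 - (-88) = 152.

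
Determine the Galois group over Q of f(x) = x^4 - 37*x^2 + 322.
Gal(K/Q) = V_4 (Klein four-group, Z/2Z × Z/2Z)

f factors as (x^2 - 23)(x^2 - 14), so the splitting field is K = Q(sqrt(23), sqrt(14)). The elements 23, 14, 322 are all non-squares in Q, so sqrt(23) and sqrt(14) generate independent quadratic extensions. Thus [K:Q] = 4 and Gal(K/Q) is generated by the two order-2 automorphisms sqrt(23) ↦ -sqrt(23) and sqrt(14) ↦ -sqrt(14), giving V_4.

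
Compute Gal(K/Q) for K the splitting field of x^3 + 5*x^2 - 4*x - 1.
Gal(K/Q) = S_3 (symmetric group of order 6)

Compute the discriminant of x^3 + (5)*x^2 + (-4)*x + (-1): Δ = 1489. Since Δ is not a rational square, the Galois group is not contained in A_3; it must be the full S_3 (irreducibility of the cubic rules out anything smaller).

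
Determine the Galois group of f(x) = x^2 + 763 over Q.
Gal(K/Q) = Z/2Z (cyclic of order 2)

x^2 + 763 is irreducible over Q since -763 is not a rational square. The splitting field Q(sqrt(-763)) has degree 2 over Q, and its unique nontrivial automorphism is sqrt(-763) ↦ -sqrt(-763). Hence Gal(Q(sqrt(-763))/Q) = Z/2Z.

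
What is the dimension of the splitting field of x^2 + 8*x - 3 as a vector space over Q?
[K:Q] = 2

The discriminant of x^2 + (8)*x + (-3) is b^2 - 4c = 64 - (-12) = 76. Since 76 is not a perfect square in Q, the polynomial is irreducible over Q. Its two roots generate a degree-2 extension, so [K:Q] = 2.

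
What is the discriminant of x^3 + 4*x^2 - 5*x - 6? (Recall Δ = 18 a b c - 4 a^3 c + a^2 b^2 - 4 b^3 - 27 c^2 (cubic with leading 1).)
Δ = 3624

For x^3 + a x^2 + b x + c the discriminant is Δ = 18 a b c - 4 a^3 c + a^2 b^2 - 4 b^3 - 27 c^2.
Plug a = 4, b = -5, c = -6:
  18*(4)*(-5)*(-6) - 4*(4)^3*(-6) + (4)^2*(-5)^2 - 4*(-5)^3 - 27*(-6)^2
  = 2160 + (1536) + 400 + (500) + (-972)
  = 3624.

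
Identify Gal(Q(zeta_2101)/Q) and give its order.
|Gal(Q(zeta_2101)/Q)| = phi(2101) = 1900; group ≅ (Z/2101Z)^* ≅ Z/10Z × Z/190Z

The n-th cyclotomic polynomial Φ_2101(x) is the minimal polynomial of zeta_2101 over Q and has degree phi(2101) = 1900. So Q(zeta_2101) is a degree-1900 Galois extension with Galois group (Z/2101Z)^*. By CRT, (Z/2101Z)^* ≅ (Z/11Z)^* × (Z/191Z)^*. Each prime-power unit group is (Z/11Z)^* ≅ Z/10Z; (Z/191Z)^* ≅ Z/190Z. Hence Gal(Q(zeta_2101)/Q) ≅ Z/10Z × Z/190Z.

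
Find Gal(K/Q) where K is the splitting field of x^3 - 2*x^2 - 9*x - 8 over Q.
Gal(K/Q) = S_3 (symmetric group of order 6)

Compute the discriminant of x^3 + (-2)*x^2 + (-9)*x + (-8): Δ = -1336. Since Δ is not a rational square, the Galois group is not contained in A_3; it must be the full S_3 (irreducibility of the cubic rules out anything smaller).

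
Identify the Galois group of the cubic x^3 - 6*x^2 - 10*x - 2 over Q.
Gal(K/Q) = S_3 (symmetric group of order 6)

Compute the discriminant of x^3 + (-6)*x^2 + (-10)*x + (-2): Δ = 3604. Since Δ is not a rational square, the Galois group is not contained in A_3; it must be the full S_3 (irreducibility of the cubic rules out anything smaller).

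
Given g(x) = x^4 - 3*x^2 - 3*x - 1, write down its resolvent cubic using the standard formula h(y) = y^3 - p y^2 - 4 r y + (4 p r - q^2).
h(y) = y^3 + 3*y^2 + 4*y + 3

Identify coefficients: p = -3, q = -3, r = -1.
Plug into h(y) = y^3 - p y^2 - 4 r y + (4 p r - q^2):
  h(y) = y^3 - (-3) y^2 - 4*(-1) y + (4*(-3)*(-1) - (-3)^2)
       = y^3 + (3) y^2 + (4) y + (3).
Simplifying: h(y) = y^3 + 3*y^2 + 4*y + 3.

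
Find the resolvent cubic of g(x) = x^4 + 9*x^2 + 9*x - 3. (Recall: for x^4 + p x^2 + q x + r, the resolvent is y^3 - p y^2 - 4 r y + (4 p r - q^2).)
h(y) = y^3 - 9*y^2 + 12*y - 189

Identify coefficients: p = 9, q = 9, r = -3.
Plug into h(y) = y^3 - p y^2 - 4 r y + (4 p r - q^2):
  h(y) = y^3 - (9) y^2 - 4*(-3) y + (4*(9)*(-3) - (9)^2)
       = y^3 + (-9) y^2 + (12) y + (-189).
Simplifying: h(y) = y^3 - 9*y^2 + 12*y - 189.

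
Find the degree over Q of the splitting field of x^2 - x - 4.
[K:Q] = 2

The discriminant of x^2 + (-1)*x + (-4) is b^2 - 4c = 1 - (-16) = 17. Since 17 is not a perfect square in Q, the polynomial is irreducible over Q. Its two roots generate a degree-2 extension, so [K:Q] = 2.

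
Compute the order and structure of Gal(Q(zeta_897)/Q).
|Gal(Q(zeta_897)/Q)| = phi(897) = 528; group ≅ (Z/897Z)^* ≅ Z/2Z × Z/12Z × Z/22Z

The n-th cyclotomic polynomial Φ_897(x) is the minimal polynomial of zeta_897 over Q and has degree phi(897) = 528. So Q(zeta_897) is a degree-528 Galois extension with Galois group (Z/897Z)^*. By CRT, (Z/897Z)^* ≅ (Z/3Z)^* × (Z/13Z)^* × (Z/23Z)^*. Each prime-power unit group is (Z/3Z)^* ≅ Z/2Z; (Z/13Z)^* ≅ Z/12Z; (Z/23Z)^* ≅ Z/22Z. Hence Gal(Q(zeta_897)/Q) ≅ Z/2Z × Z/12Z × Z/22Z.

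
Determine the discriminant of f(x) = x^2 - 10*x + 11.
Δ = 56

For a quadratic a x^2 + b x + c the discriminant is Δ = b^2 - 4ac = (-10)^2 - 4*(1)*(11) = 100 - (44) = 56.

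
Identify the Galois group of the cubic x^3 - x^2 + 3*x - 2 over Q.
Gal(K/Q) = S_3 (symmetric group of order 6)

Compute the discriminant of x^3 + (-1)*x^2 + (3)*x + (-2): Δ = -107. Since Δ is not a rational square, the Galois group is not contained in A_3; it must be the full S_3 (irreducibility of the cubic rules out anything smaller).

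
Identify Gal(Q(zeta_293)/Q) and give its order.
|Gal(Q(zeta_293)/Q)| = phi(293) = 292; group ≅ (Z/293Z)^* ≅ Z/292Z

The n-th cyclotomic polynomial Φ_293(x) is the minimal polynomial of zeta_293 over Q and has degree phi(293) = 292. So Q(zeta_293) is a degree-292 Galois extension with Galois group (Z/293Z)^*. (Z/293Z)^* is cyclic since 293 is an odd prime power (or 4). Hence Gal(Q(zeta_293)/Q) ≅ Z/292Z.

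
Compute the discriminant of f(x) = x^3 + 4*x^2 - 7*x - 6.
Δ = 5744

For x^3 + a x^2 + b x + c the discriminant is Δ = 18 a b c - 4 a^3 c + a^2 b^2 - 4 b^3 - 27 c^2.
Plug a = 4, b = -7, c = -6:
  18*(4)*(-7)*(-6) - 4*(4)^3*(-6) + (4)^2*(-7)^2 - 4*(-7)^3 - 27*(-6)^2
  = 3024 + (1536) + 784 + (1372) + (-972)
  = 5744.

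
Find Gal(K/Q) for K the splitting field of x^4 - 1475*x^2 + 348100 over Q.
Gal(K/Q) = Z/2Z (cyclic of order 2)

f factors as (x^2 - 295)(x^2 - 1180), so the splitting field is K = Q(sqrt(295), sqrt(1180)). The squarefree part of 295 is 295 and the squarefree part of 1180 is also 295, so sqrt(295) and sqrt(1180) are both rational multiples of sqrt(295). Hence Q(sqrt(295)) = Q(sqrt(1180)) = Q(sqrt(295)), and the splitting field collapses to a single degree-2 extension with Galois group Z/2Z.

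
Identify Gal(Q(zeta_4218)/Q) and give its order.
|Gal(Q(zeta_4218)/Q)| = phi(4218) = 1296; group ≅ (Z/4218Z)^* ≅ Z/2Z × Z/18Z × Z/36Z

The n-th cyclotomic polynomial Φ_4218(x) is the minimal polynomial of zeta_4218 over Q and has degree phi(4218) = 1296. So Q(zeta_4218) is a degree-1296 Galois extension with Galois group (Z/4218Z)^*. By CRT, (Z/4218Z)^* ≅ (Z/2Z)^* × (Z/3Z)^* × (Z/19Z)^* × (Z/37Z)^*. Each prime-power unit group is (Z/2Z)^* ≅ trivial group (order 1); (Z/3Z)^* ≅ Z/2Z; (Z/19Z)^* ≅ Z/18Z; (Z/37Z)^* ≅ Z/36Z. Hence Gal(Q(zeta_4218)/Q) ≅ Z/2Z × Z/18Z × Z/36Z.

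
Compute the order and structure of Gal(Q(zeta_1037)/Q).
|Gal(Q(zeta_1037)/Q)| = phi(1037) = 960; group ≅ (Z/1037Z)^* ≅ Z/16Z × Z/60Z

The n-th cyclotomic polynomial Φ_1037(x) is the minimal polynomial of zeta_1037 over Q and has degree phi(1037) = 960. So Q(zeta_1037) is a degree-960 Galois extension with Galois group (Z/1037Z)^*. By CRT, (Z/1037Z)^* ≅ (Z/17Z)^* × (Z/61Z)^*. Each prime-power unit group is (Z/17Z)^* ≅ Z/16Z; (Z/61Z)^* ≅ Z/60Z. Hence Gal(Q(zeta_1037)/Q) ≅ Z/16Z × Z/60Z.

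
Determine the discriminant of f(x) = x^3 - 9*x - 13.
Δ = -1647

For a depressed cubic x^3 + p x + q the discriminant is Δ = -4 p^3 - 27 q^2 = -4*(-9)^3 - 27*(-13)^2 = 2916 - 4563 = -1647.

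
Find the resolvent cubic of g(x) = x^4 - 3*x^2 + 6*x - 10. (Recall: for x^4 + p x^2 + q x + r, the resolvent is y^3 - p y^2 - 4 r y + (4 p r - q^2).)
h(y) = y^3 + 3*y^2 + 40*y + 84

Identify coefficients: p = -3, q = 6, r = -10.
Plug into h(y) = y^3 - p y^2 - 4 r y + (4 p r - q^2):
  h(y) = y^3 - (-3) y^2 - 4*(-10) y + (4*(-3)*(-10) - (6)^2)
       = y^3 + (3) y^2 + (40) y + (84).
Simplifying: h(y) = y^3 + 3*y^2 + 40*y + 84.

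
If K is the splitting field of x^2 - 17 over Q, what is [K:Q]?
[K:Q] = 2

The polynomial x^2 - 17 is irreducible over Q since 17 is not a perfect square. Its splitting field is Q(sqrt(17)), which has degree 2 over Q.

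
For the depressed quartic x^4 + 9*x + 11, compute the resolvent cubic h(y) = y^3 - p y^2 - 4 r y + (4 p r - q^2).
h(y) = y^3 - 44*y - 81

Identify coefficients: p = 0, q = 9, r = 11.
Plug into h(y) = y^3 - p y^2 - 4 r y + (4 p r - q^2):
  h(y) = y^3 - (0) y^2 - 4*(11) y + (4*(0)*(11) - (9)^2)
       = y^3 + (0) y^2 + (-44) y + (-81).
Simplifying: h(y) = y^3 - 44*y - 81.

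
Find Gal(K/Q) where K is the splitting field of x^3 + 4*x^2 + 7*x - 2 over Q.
Gal(K/Q) = S_3 (symmetric group of order 6)

Compute the discriminant of x^3 + (4)*x^2 + (7)*x + (-2): Δ = -1192. Since Δ is not a rational square, the Galois group is not contained in A_3; it must be the full S_3 (irreducibility of the cubic rules out anything smaller).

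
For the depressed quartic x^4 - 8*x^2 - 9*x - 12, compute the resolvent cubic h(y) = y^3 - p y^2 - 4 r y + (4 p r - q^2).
h(y) = y^3 + 8*y^2 + 48*y + 303

Identify coefficients: p = -8, q = -9, r = -12.
Plug into h(y) = y^3 - p y^2 - 4 r y + (4 p r - q^2):
  h(y) = y^3 - (-8) y^2 - 4*(-12) y + (4*(-8)*(-12) - (-9)^2)
       = y^3 + (8) y^2 + (48) y + (303).
Simplifying: h(y) = y^3 + 8*y^2 + 48*y + 303.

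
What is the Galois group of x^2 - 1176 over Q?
Gal(K/Q) = Z/2Z (cyclic of order 2)

x^2 - 1176 is irreducible over Q since 1176 is not a rational square. The splitting field Q(sqrt(1176)) has degree 2 over Q, and its unique nontrivial automorphism is sqrt(1176) ↦ -sqrt(1176). Hence Gal(Q(sqrt(1176))/Q) = Z/2Z.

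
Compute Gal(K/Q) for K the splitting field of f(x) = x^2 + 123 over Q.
Gal(K/Q) = Z/2Z (cyclic of order 2)

x^2 + 123 is irreducible over Q since -123 is not a rational square. The splitting field Q(sqrt(-123)) has degree 2 over Q, and its unique nontrivial automorphism is sqrt(-123) ↦ -sqrt(-123). Hence Gal(Q(sqrt(-123))/Q) = Z/2Z.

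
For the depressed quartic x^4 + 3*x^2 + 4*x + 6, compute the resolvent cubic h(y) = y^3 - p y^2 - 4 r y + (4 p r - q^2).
h(y) = y^3 - 3*y^2 - 24*y + 56

Identify coefficients: p = 3, q = 4, r = 6.
Plug into h(y) = y^3 - p y^2 - 4 r y + (4 p r - q^2):
  h(y) = y^3 - (3) y^2 - 4*(6) y + (4*(3)*(6) - (4)^2)
       = y^3 + (-3) y^2 + (-24) y + (56).
Simplifying: h(y) = y^3 - 3*y^2 - 24*y + 56.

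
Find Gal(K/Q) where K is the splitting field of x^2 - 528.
Gal(K/Q) = Z/2Z (cyclic of order 2)

x^2 - 528 is irreducible over Q since 528 is not a rational square. The splitting field Q(sqrt(528)) has degree 2 over Q, and its unique nontrivial automorphism is sqrt(528) ↦ -sqrt(528). Hence Gal(Q(sqrt(528))/Q) = Z/2Z.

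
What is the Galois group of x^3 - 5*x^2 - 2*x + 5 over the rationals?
Gal(K/Q) = S_3 (symmetric group of order 6)

Compute the discriminant of x^3 + (-5)*x^2 + (-2)*x + (5): Δ = 2857. Since Δ is not a rational square, the Galois group is not contained in A_3; it must be the full S_3 (irreducibility of the cubic rules out anything smaller).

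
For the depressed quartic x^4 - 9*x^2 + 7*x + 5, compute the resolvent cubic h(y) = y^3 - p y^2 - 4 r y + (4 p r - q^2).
h(y) = y^3 + 9*y^2 - 20*y - 229

Identify coefficients: p = -9, q = 7, r = 5.
Plug into h(y) = y^3 - p y^2 - 4 r y + (4 p r - q^2):
  h(y) = y^3 - (-9) y^2 - 4*(5) y + (4*(-9)*(5) - (7)^2)
       = y^3 + (9) y^2 + (-20) y + (-229).
Simplifying: h(y) = y^3 + 9*y^2 - 20*y - 229.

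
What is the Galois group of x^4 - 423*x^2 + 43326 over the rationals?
Gal(K/Q) = V_4 (Klein four-group, Z/2Z × Z/2Z)

f factors as (x^2 - 174)(x^2 - 249), so the splitting field is K = Q(sqrt(174), sqrt(249)). The elements 174, 249, 43326 are all non-squares in Q, so sqrt(174) and sqrt(249) generate independent quadratic extensions. Thus [K:Q] = 4 and Gal(K/Q) is generated by the two order-2 automorphisms sqrt(174) ↦ -sqrt(174) and sqrt(249) ↦ -sqrt(249), giving V_4.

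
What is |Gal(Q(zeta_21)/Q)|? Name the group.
|Gal(Q(zeta_21)/Q)| = phi(21) = 12; group ≅ (Z/21Z)^* ≅ Z/2Z × Z/6Z

The n-th cyclotomic polynomial Φ_21(x) is the minimal polynomial of zeta_21 over Q and has degree phi(21) = 12. So Q(zeta_21) is a degree-12 Galois extension with Galois group (Z/21Z)^*. By CRT, (Z/21Z)^* ≅ (Z/3Z)^* × (Z/7Z)^*. Each prime-power unit group is (Z/3Z)^* ≅ Z/2Z; (Z/7Z)^* ≅ Z/6Z. Hence Gal(Q(zeta_21)/Q) ≅ Z/2Z × Z/6Z.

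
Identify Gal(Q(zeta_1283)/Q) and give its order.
|Gal(Q(zeta_1283)/Q)| = phi(1283) = 1282; group ≅ (Z/1283Z)^* ≅ Z/1282Z

The n-th cyclotomic polynomial Φ_1283(x) is the minimal polynomial of zeta_1283 over Q and has degree phi(1283) = 1282. So Q(zeta_1283) is a degree-1282 Galois extension with Galois group (Z/1283Z)^*. (Z/1283Z)^* is cyclic since 1283 is an odd prime power (or 4). Hence Gal(Q(zeta_1283)/Q) ≅ Z/1282Z.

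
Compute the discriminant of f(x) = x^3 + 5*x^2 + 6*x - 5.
Δ = -839

For x^3 + a x^2 + b x + c the discriminant is Δ = 18 a b c - 4 a^3 c + a^2 b^2 - 4 b^3 - 27 c^2.
Plug a = 5, b = 6, c = -5:
  18*(5)*(6)*(-5) - 4*(5)^3*(-5) + (5)^2*(6)^2 - 4*(6)^3 - 27*(-5)^2
  = -2700 + (2500) + 900 + (-864) + (-675)
  = -839.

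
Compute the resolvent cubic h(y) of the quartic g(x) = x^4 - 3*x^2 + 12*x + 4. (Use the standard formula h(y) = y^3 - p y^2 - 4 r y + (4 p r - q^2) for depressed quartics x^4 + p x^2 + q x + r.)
h(y) = y^3 + 3*y^2 - 16*y - 192

Identify coefficients: p = -3, q = 12, r = 4.
Plug into h(y) = y^3 - p y^2 - 4 r y + (4 p r - q^2):
  h(y) = y^3 - (-3) y^2 - 4*(4) y + (4*(-3)*(4) - (12)^2)
       = y^3 + (3) y^2 + (-16) y + (-192).
Simplifying: h(y) = y^3 + 3*y^2 - 16*y - 192.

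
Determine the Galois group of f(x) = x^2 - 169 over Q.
Gal(K/Q) = trivial group (order 1)

x^2 - 169 factors as (x - 13)(x + 13) over Q, so its splitting field is Q itself and the Galois group is trivial.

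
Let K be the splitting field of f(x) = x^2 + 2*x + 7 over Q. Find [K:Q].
[K:Q] = 2

The discriminant of x^2 + (2)*x + (7) is b^2 - 4c = 4 - (28) = -24. Since -24 is not a perfect square in Q, the polynomial is irreducible over Q. Its two roots generate a degree-2 extension, so [K:Q] = 2.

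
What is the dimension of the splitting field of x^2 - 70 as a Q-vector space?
[K:Q] = 2

The polynomial x^2 - 70 is irreducible over Q since 70 is not a perfect square. Its splitting field is Q(sqrt(70)), which has degree 2 over Q.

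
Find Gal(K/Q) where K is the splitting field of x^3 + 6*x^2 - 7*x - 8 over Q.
Gal(K/Q) = S_3 (symmetric group of order 6)

Compute the discriminant of x^3 + (6)*x^2 + (-7)*x + (-8): Δ = 14368. Since Δ is not a rational square, the Galois group is not contained in A_3; it must be the full S_3 (irreducibility of the cubic rules out anything smaller).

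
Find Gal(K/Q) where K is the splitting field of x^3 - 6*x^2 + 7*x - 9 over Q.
Gal(K/Q) = S_3 (symmetric group of order 6)

Compute the discriminant of x^3 + (-6)*x^2 + (7)*x + (-9): Δ = -2767. Since Δ is not a rational square, the Galois group is not contained in A_3; it must be the full S_3 (irreducibility of the cubic rules out anything smaller).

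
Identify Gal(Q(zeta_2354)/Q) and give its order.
|Gal(Q(zeta_2354)/Q)| = phi(2354) = 1060; group ≅ (Z/2354Z)^* ≅ Z/10Z × Z/106Z

The n-th cyclotomic polynomial Φ_2354(x) is the minimal polynomial of zeta_2354 over Q and has degree phi(2354) = 1060. So Q(zeta_2354) is a degree-1060 Galois extension with Galois group (Z/2354Z)^*. By CRT, (Z/2354Z)^* ≅ (Z/2Z)^* × (Z/11Z)^* × (Z/107Z)^*. Each prime-power unit group is (Z/2Z)^* ≅ trivial group (order 1); (Z/11Z)^* ≅ Z/10Z; (Z/107Z)^* ≅ Z/106Z. Hence Gal(Q(zeta_2354)/Q) ≅ Z/10Z × Z/106Z.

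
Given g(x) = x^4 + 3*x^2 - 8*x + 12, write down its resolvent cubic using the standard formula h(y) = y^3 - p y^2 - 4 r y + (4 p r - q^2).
h(y) = y^3 - 3*y^2 - 48*y + 80

Identify coefficients: p = 3, q = -8, r = 12.
Plug into h(y) = y^3 - p y^2 - 4 r y + (4 p r - q^2):
  h(y) = y^3 - (3) y^2 - 4*(12) y + (4*(3)*(12) - (-8)^2)
       = y^3 + (-3) y^2 + (-48) y + (80).
Simplifying: h(y) = y^3 - 3*y^2 - 48*y + 80.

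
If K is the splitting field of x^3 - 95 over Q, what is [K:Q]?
[K:Q] = 6

x^3 - 95 has one real root r = 95^(1/3) and two complex roots r*zeta_3, r*zeta_3^2 where zeta_3 = e^(2*pi*i/3). The splitting field is Q(r, zeta_3). [Q(r):Q] = 3 and [Q(zeta_3):Q] = 2 with gcd = 1, so [Q(r, zeta_3):Q] = 3 * 2 = 6.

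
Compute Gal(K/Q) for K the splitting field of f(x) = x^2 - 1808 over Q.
Gal(K/Q) = Z/2Z (cyclic of order 2)

x^2 - 1808 is irreducible over Q since 1808 is not a rational square. The splitting field Q(sqrt(1808)) has degree 2 over Q, and its unique nontrivial automorphism is sqrt(1808) ↦ -sqrt(1808). Hence Gal(Q(sqrt(1808))/Q) = Z/2Z.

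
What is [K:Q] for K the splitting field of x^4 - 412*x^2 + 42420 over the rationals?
[K:Q] = 4

f factors as (x^2 - 202)(x^2 - 210); the splitting field is K = Q(sqrt(202), sqrt(210)). Since 202, 210, and 42420 are all non-squares in Q, the three subfields Q(sqrt(202)), Q(sqrt(210)), Q(sqrt(42420)) are distinct degree-2 extensions, so [K:Q] = 4 (Klein four Galois group).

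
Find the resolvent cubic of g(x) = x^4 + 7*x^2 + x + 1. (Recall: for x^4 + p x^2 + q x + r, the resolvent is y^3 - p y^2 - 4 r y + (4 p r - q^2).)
h(y) = y^3 - 7*y^2 - 4*y + 27

Identify coefficients: p = 7, q = 1, r = 1.
Plug into h(y) = y^3 - p y^2 - 4 r y + (4 p r - q^2):
  h(y) = y^3 - (7) y^2 - 4*(1) y + (4*(7)*(1) - (1)^2)
       = y^3 + (-7) y^2 + (-4) y + (27).
Simplifying: h(y) = y^3 - 7*y^2 - 4*y + 27.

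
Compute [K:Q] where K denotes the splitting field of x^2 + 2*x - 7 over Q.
[K:Q] = 2

The discriminant of x^2 + (2)*x + (-7) is b^2 - 4c = 4 - (-28) = 32. Since 32 is not a perfect square in Q, the polynomial is irreducible over Q. Its two roots generate a degree-2 extension, so [K:Q] = 2.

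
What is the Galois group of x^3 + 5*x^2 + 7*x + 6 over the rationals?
Gal(K/Q) = S_3 (symmetric group of order 6)

Compute the discriminant of x^3 + (5)*x^2 + (7)*x + (6): Δ = -339. Since Δ is not a rational square, the Galois group is not contained in A_3; it must be the full S_3 (irreducibility of the cubic rules out anything smaller).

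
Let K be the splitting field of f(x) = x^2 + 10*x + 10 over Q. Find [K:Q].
[K:Q] = 2

The discriminant of x^2 + (10)*x + (10) is b^2 - 4c = 100 - (40) = 60. Since 60 is not a perfect square in Q, the polynomial is irreducible over Q. Its two roots generate a degree-2 extension, so [K:Q] = 2.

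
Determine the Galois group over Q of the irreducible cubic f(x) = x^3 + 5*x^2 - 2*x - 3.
Gal(K/Q) = S_3 (symmetric group of order 6)

Compute the discriminant of x^3 + (5)*x^2 + (-2)*x + (-3): Δ = 1929. Since Δ is not a rational square, the Galois group is not contained in A_3; it must be the full S_3 (irreducibility of the cubic rules out anything smaller).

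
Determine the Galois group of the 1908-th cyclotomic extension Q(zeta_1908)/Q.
|Gal(Q(zeta_1908)/Q)| = phi(1908) = 624; group ≅ (Z/1908Z)^* ≅ Z/2Z × Z/6Z × Z/52Z

The n-th cyclotomic polynomial Φ_1908(x) is the minimal polynomial of zeta_1908 over Q and has degree phi(1908) = 624. So Q(zeta_1908) is a degree-624 Galois extension with Galois group (Z/1908Z)^*. By CRT, (Z/1908Z)^* ≅ (Z/4Z)^* × (Z/9Z)^* × (Z/53Z)^*. Each prime-power unit group is (Z/4Z)^* ≅ Z/2Z; (Z/9Z)^* ≅ Z/6Z; (Z/53Z)^* ≅ Z/52Z. Hence Gal(Q(zeta_1908)/Q) ≅ Z/2Z × Z/6Z × Z/52Z.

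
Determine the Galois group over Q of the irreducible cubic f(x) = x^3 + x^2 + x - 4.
Gal(K/Q) = S_3 (symmetric group of order 6)

Compute the discriminant of x^3 + (1)*x^2 + (1)*x + (-4): Δ = -491. Since Δ is not a rational square, the Galois group is not contained in A_3; it must be the full S_3 (irreducibility of the cubic rules out anything smaller).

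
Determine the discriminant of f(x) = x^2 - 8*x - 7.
Δ = 92

For a quadratic a x^2 + b x + c the discriminant is Δ = b^2 - 4ac = (-8)^2 - 4*(1)*(-7) = 64 - (-28) = 92.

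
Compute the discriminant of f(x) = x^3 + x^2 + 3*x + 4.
Δ = -331

For x^3 + a x^2 + b x + c the discriminant is Δ = 18 a b c - 4 a^3 c + a^2 b^2 - 4 b^3 - 27 c^2.
Plug a = 1, b = 3, c = 4:
  18*(1)*(3)*(4) - 4*(1)^3*(4) + (1)^2*(3)^2 - 4*(3)^3 - 27*(4)^2
  = 216 + (-16) + 9 + (-108) + (-432)
  = -331.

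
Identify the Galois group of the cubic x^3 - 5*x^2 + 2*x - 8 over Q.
Gal(K/Q) = S_3 (symmetric group of order 6)

Compute the discriminant of x^3 + (-5)*x^2 + (2)*x + (-8): Δ = -4220. Since Δ is not a rational square, the Galois group is not contained in A_3; it must be the full S_3 (irreducibility of the cubic rules out anything smaller).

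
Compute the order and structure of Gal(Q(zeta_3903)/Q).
|Gal(Q(zeta_3903)/Q)| = phi(3903) = 2600; group ≅ (Z/3903Z)^* ≅ Z/2Z × Z/1300Z

The n-th cyclotomic polynomial Φ_3903(x) is the minimal polynomial of zeta_3903 over Q and has degree phi(3903) = 2600. So Q(zeta_3903) is a degree-2600 Galois extension with Galois group (Z/3903Z)^*. By CRT, (Z/3903Z)^* ≅ (Z/3Z)^* × (Z/1301Z)^*. Each prime-power unit group is (Z/3Z)^* ≅ Z/2Z; (Z/1301Z)^* ≅ Z/1300Z. Hence Gal(Q(zeta_3903)/Q) ≅ Z/2Z × Z/1300Z.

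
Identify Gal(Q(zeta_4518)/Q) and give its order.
|Gal(Q(zeta_4518)/Q)| = phi(4518) = 1500; group ≅ (Z/4518Z)^* ≅ Z/6Z × Z/250Z

The n-th cyclotomic polynomial Φ_4518(x) is the minimal polynomial of zeta_4518 over Q and has degree phi(4518) = 1500. So Q(zeta_4518) is a degree-1500 Galois extension with Galois group (Z/4518Z)^*. By CRT, (Z/4518Z)^* ≅ (Z/2Z)^* × (Z/9Z)^* × (Z/251Z)^*. Each prime-power unit group is (Z/2Z)^* ≅ trivial group (order 1); (Z/9Z)^* ≅ Z/6Z; (Z/251Z)^* ≅ Z/250Z. Hence Gal(Q(zeta_4518)/Q) ≅ Z/6Z × Z/250Z.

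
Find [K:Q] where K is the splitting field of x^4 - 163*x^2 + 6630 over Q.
[K:Q] = 4

f factors as (x^2 - 85)(x^2 - 78); the splitting field is K = Q(sqrt(85), sqrt(78)). Since 85, 78, and 6630 are all non-squares in Q, the three subfields Q(sqrt(85)), Q(sqrt(78)), Q(sqrt(6630)) are distinct degree-2 extensions, so [K:Q] = 4 (Klein four Galois group).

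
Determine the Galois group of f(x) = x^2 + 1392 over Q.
Gal(K/Q) = Z/2Z (cyclic of order 2)

x^2 + 1392 is irreducible over Q since -1392 is not a rational square. The splitting field Q(sqrt(-1392)) has degree 2 over Q, and its unique nontrivial automorphism is sqrt(-1392) ↦ -sqrt(-1392). Hence Gal(Q(sqrt(-1392))/Q) = Z/2Z.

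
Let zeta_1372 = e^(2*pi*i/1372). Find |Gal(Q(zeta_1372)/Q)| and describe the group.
|Gal(Q(zeta_1372)/Q)| = phi(1372) = 588; group ≅ (Z/1372Z)^* ≅ Z/2Z × Z/294Z

The n-th cyclotomic polynomial Φ_1372(x) is the minimal polynomial of zeta_1372 over Q and has degree phi(1372) = 588. So Q(zeta_1372) is a degree-588 Galois extension with Galois group (Z/1372Z)^*. By CRT, (Z/1372Z)^* ≅ (Z/4Z)^* × (Z/343Z)^*. Each prime-power unit group is (Z/4Z)^* ≅ Z/2Z; (Z/343Z)^* ≅ Z/294Z. Hence Gal(Q(zeta_1372)/Q) ≅ Z/2Z × Z/294Z.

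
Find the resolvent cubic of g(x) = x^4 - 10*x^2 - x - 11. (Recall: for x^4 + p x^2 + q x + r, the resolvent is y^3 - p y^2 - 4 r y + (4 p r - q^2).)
h(y) = y^3 + 10*y^2 + 44*y + 439

Identify coefficients: p = -10, q = -1, r = -11.
Plug into h(y) = y^3 - p y^2 - 4 r y + (4 p r - q^2):
  h(y) = y^3 - (-10) y^2 - 4*(-11) y + (4*(-10)*(-11) - (-1)^2)
       = y^3 + (10) y^2 + (44) y + (439).
Simplifying: h(y) = y^3 + 10*y^2 + 44*y + 439.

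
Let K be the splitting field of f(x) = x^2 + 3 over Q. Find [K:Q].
[K:Q] = 2

The discriminant of x^2 + (0)*x + (3) is b^2 - 4c = 0 - (12) = -12. Since -12 is not a perfect square in Q, the polynomial is irreducible over Q. Its two roots generate a degree-2 extension, so [K:Q] = 2.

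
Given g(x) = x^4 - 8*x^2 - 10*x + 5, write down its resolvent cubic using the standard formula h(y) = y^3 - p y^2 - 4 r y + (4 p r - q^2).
h(y) = y^3 + 8*y^2 - 20*y - 260

Identify coefficients: p = -8, q = -10, r = 5.
Plug into h(y) = y^3 - p y^2 - 4 r y + (4 p r - q^2):
  h(y) = y^3 - (-8) y^2 - 4*(5) y + (4*(-8)*(5) - (-10)^2)
       = y^3 + (8) y^2 + (-20) y + (-260).
Simplifying: h(y) = y^3 + 8*y^2 - 20*y - 260.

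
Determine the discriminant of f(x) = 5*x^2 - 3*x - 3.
Δ = 69

For a quadratic a x^2 + b x + c the discriminant is Δ = b^2 - 4ac = (-3)^2 - 4*(5)*(-3) = 9 - (-60) = 69.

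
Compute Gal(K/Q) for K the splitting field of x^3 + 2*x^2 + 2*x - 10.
Gal(K/Q) = S_3 (symmetric group of order 6)

Compute the discriminant of x^3 + (2)*x^2 + (2)*x + (-10): Δ = -3116. Since Δ is not a rational square, the Galois group is not contained in A_3; it must be the full S_3 (irreducibility of the cubic rules out anything smaller).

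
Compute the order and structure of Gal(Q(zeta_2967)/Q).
|Gal(Q(zeta_2967)/Q)| = phi(2967) = 1848; group ≅ (Z/2967Z)^* ≅ Z/2Z × Z/22Z × Z/42Z

The n-th cyclotomic polynomial Φ_2967(x) is the minimal polynomial of zeta_2967 over Q and has degree phi(2967) = 1848. So Q(zeta_2967) is a degree-1848 Galois extension with Galois group (Z/2967Z)^*. By CRT, (Z/2967Z)^* ≅ (Z/3Z)^* × (Z/23Z)^* × (Z/43Z)^*. Each prime-power unit group is (Z/3Z)^* ≅ Z/2Z; (Z/23Z)^* ≅ Z/22Z; (Z/43Z)^* ≅ Z/42Z. Hence Gal(Q(zeta_2967)/Q) ≅ Z/2Z × Z/22Z × Z/42Z.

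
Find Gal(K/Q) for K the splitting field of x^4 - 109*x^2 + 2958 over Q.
Gal(K/Q) = V_4 (Klein four-group, Z/2Z × Z/2Z)

f factors as (x^2 - 58)(x^2 - 51), so the splitting field is K = Q(sqrt(58), sqrt(51)). The elements 58, 51, 2958 are all non-squares in Q, so sqrt(58) and sqrt(51) generate independent quadratic extensions. Thus [K:Q] = 4 and Gal(K/Q) is generated by the two order-2 automorphisms sqrt(58) ↦ -sqrt(58) and sqrt(51) ↦ -sqrt(51), giving V_4.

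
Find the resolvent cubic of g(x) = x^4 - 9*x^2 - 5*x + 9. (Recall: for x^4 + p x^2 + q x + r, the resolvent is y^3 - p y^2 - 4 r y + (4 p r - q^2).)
h(y) = y^3 + 9*y^2 - 36*y - 349

Identify coefficients: p = -9, q = -5, r = 9.
Plug into h(y) = y^3 - p y^2 - 4 r y + (4 p r - q^2):
  h(y) = y^3 - (-9) y^2 - 4*(9) y + (4*(-9)*(9) - (-5)^2)
       = y^3 + (9) y^2 + (-36) y + (-349).
Simplifying: h(y) = y^3 + 9*y^2 - 36*y - 349.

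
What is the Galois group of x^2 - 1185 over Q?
Gal(K/Q) = Z/2Z (cyclic of order 2)

x^2 - 1185 is irreducible over Q since 1185 is not a rational square. The splitting field Q(sqrt(1185)) has degree 2 over Q, and its unique nontrivial automorphism is sqrt(1185) ↦ -sqrt(1185). Hence Gal(Q(sqrt(1185))/Q) = Z/2Z.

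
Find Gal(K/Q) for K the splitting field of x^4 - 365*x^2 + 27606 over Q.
Gal(K/Q) = V_4 (Klein four-group, Z/2Z × Z/2Z)

f factors as (x^2 - 107)(x^2 - 258), so the splitting field is K = Q(sqrt(107), sqrt(258)). The elements 107, 258, 27606 are all non-squares in Q, so sqrt(107) and sqrt(258) generate independent quadratic extensions. Thus [K:Q] = 4 and Gal(K/Q) is generated by the two order-2 automorphisms sqrt(107) ↦ -sqrt(107) and sqrt(258) ↦ -sqrt(258), giving V_4.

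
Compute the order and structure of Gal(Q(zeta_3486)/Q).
|Gal(Q(zeta_3486)/Q)| = phi(3486) = 984; group ≅ (Z/3486Z)^* ≅ Z/2Z × Z/6Z × Z/82Z

The n-th cyclotomic polynomial Φ_3486(x) is the minimal polynomial of zeta_3486 over Q and has degree phi(3486) = 984. So Q(zeta_3486) is a degree-984 Galois extension with Galois group (Z/3486Z)^*. By CRT, (Z/3486Z)^* ≅ (Z/2Z)^* × (Z/3Z)^* × (Z/7Z)^* × (Z/83Z)^*. Each prime-power unit group is (Z/2Z)^* ≅ trivial group (order 1); (Z/3Z)^* ≅ Z/2Z; (Z/7Z)^* ≅ Z/6Z; (Z/83Z)^* ≅ Z/82Z. Hence Gal(Q(zeta_3486)/Q) ≅ Z/2Z × Z/6Z × Z/82Z.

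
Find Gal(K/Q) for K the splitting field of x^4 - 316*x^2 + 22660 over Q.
Gal(K/Q) = V_4 (Klein four-group, Z/2Z × Z/2Z)

f factors as (x^2 - 206)(x^2 - 110), so the splitting field is K = Q(sqrt(206), sqrt(110)). The elements 206, 110, 22660 are all non-squares in Q, so sqrt(206) and sqrt(110) generate independent quadratic extensions. Thus [K:Q] = 4 and Gal(K/Q) is generated by the two order-2 automorphisms sqrt(206) ↦ -sqrt(206) and sqrt(110) ↦ -sqrt(110), giving V_4.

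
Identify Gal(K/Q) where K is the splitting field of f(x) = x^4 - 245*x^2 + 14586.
Gal(K/Q) = V_4 (Klein four-group, Z/2Z × Z/2Z)

f factors as (x^2 - 143)(x^2 - 102), so the splitting field is K = Q(sqrt(143), sqrt(102)). The elements 143, 102, 14586 are all non-squares in Q, so sqrt(143) and sqrt(102) generate independent quadratic extensions. Thus [K:Q] = 4 and Gal(K/Q) is generated by the two order-2 automorphisms sqrt(143) ↦ -sqrt(143) and sqrt(102) ↦ -sqrt(102), giving V_4.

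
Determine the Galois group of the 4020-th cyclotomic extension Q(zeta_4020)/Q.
|Gal(Q(zeta_4020)/Q)| = phi(4020) = 1056; group ≅ (Z/4020Z)^* ≅ Z/2Z × Z/2Z × Z/4Z × Z/66Z

The n-th cyclotomic polynomial Φ_4020(x) is the minimal polynomial of zeta_4020 over Q and has degree phi(4020) = 1056. So Q(zeta_4020) is a degree-1056 Galois extension with Galois group (Z/4020Z)^*. By CRT, (Z/4020Z)^* ≅ (Z/4Z)^* × (Z/3Z)^* × (Z/5Z)^* × (Z/67Z)^*. Each prime-power unit group is (Z/4Z)^* ≅ Z/2Z; (Z/3Z)^* ≅ Z/2Z; (Z/5Z)^* ≅ Z/4Z; (Z/67Z)^* ≅ Z/66Z. Hence Gal(Q(zeta_4020)/Q) ≅ Z/2Z × Z/2Z × Z/4Z × Z/66Z.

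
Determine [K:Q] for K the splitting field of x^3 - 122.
[K:Q] = 6

x^3 - 122 has one real root r = 122^(1/3) and two complex roots r*zeta_3, r*zeta_3^2 where zeta_3 = e^(2*pi*i/3). The splitting field is Q(r, zeta_3). [Q(r):Q] = 3 and [Q(zeta_3):Q] = 2 with gcd = 1, so [Q(r, zeta_3):Q] = 3 * 2 = 6.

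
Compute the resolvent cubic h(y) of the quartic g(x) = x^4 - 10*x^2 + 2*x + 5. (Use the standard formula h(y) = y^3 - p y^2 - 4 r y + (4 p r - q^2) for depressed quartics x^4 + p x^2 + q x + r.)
h(y) = y^3 + 10*y^2 - 20*y - 204

Identify coefficients: p = -10, q = 2, r = 5.
Plug into h(y) = y^3 - p y^2 - 4 r y + (4 p r - q^2):
  h(y) = y^3 - (-10) y^2 - 4*(5) y + (4*(-10)*(5) - (2)^2)
       = y^3 + (10) y^2 + (-20) y + (-204).
Simplifying: h(y) = y^3 + 10*y^2 - 20*y - 204.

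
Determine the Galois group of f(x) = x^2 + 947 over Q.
Gal(K/Q) = Z/2Z (cyclic of order 2)

x^2 + 947 is irreducible over Q since -947 is not a rational square. The splitting field Q(sqrt(-947)) has degree 2 over Q, and its unique nontrivial automorphism is sqrt(-947) ↦ -sqrt(-947). Hence Gal(Q(sqrt(-947))/Q) = Z/2Z.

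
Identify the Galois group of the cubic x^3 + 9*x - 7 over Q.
Gal(K/Q) = S_3 (symmetric group of order 6)

Compute the discriminant of x^3 + (0)*x^2 + (9)*x + (-7): Δ = -4239. Since Δ is not a rational square, the Galois group is not contained in A_3; it must be the full S_3 (irreducibility of the cubic rules out anything smaller).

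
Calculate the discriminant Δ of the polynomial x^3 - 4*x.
Δ = 256

For a depressed cubic x^3 + p x + q the discriminant is Δ = -4 p^3 - 27 q^2 = -4*(-4)^3 - 27*(0)^2 = 256 - 0 = 256.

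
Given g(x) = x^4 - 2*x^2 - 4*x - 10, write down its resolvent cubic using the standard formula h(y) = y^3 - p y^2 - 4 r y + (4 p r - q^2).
h(y) = y^3 + 2*y^2 + 40*y + 64

Identify coefficients: p = -2, q = -4, r = -10.
Plug into h(y) = y^3 - p y^2 - 4 r y + (4 p r - q^2):
  h(y) = y^3 - (-2) y^2 - 4*(-10) y + (4*(-2)*(-10) - (-4)^2)
       = y^3 + (2) y^2 + (40) y + (64).
Simplifying: h(y) = y^3 + 2*y^2 + 40*y + 64.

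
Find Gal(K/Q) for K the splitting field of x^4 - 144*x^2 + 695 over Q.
Gal(K/Q) = V_4 (Klein four-group, Z/2Z × Z/2Z)

f factors as (x^2 - 5)(x^2 - 139), so the splitting field is K = Q(sqrt(5), sqrt(139)). The elements 5, 139, 695 are all non-squares in Q, so sqrt(5) and sqrt(139) generate independent quadratic extensions. Thus [K:Q] = 4 and Gal(K/Q) is generated by the two order-2 automorphisms sqrt(5) ↦ -sqrt(5) and sqrt(139) ↦ -sqrt(139), giving V_4.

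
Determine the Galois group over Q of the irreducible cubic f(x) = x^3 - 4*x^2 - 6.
Gal(K/Q) = S_3 (symmetric group of order 6)

Compute the discriminant of x^3 + (-4)*x^2 + (0)*x + (-6): Δ = -2508. Since Δ is not a rational square, the Galois group is not contained in A_3; it must be the full S_3 (irreducibility of the cubic rules out anything smaller).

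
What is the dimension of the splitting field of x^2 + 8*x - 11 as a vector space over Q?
[K:Q] = 2

The discriminant of x^2 + (8)*x + (-11) is b^2 - 4c = 64 - (-44) = 108. Since 108 is not a perfect square in Q, the polynomial is irreducible over Q. Its two roots generate a degree-2 extension, so [K:Q] = 2.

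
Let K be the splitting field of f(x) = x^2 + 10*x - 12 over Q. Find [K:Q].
[K:Q] = 2

The discriminant of x^2 + (10)*x + (-12) is b^2 - 4c = 100 - (-48) = 148. Since 148 is not a perfect square in Q, the polynomial is irreducible over Q. Its two roots generate a degree-2 extension, so [K:Q] = 2.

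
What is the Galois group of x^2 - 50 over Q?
Gal(K/Q) = Z/2Z (cyclic of order 2)

x^2 - 50 is irreducible over Q since 50 is not a rational square. The splitting field Q(sqrt(50)) has degree 2 over Q, and its unique nontrivial automorphism is sqrt(50) ↦ -sqrt(50). Hence Gal(Q(sqrt(50))/Q) = Z/2Z.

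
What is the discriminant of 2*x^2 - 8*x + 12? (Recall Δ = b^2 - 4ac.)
Δ = -32

For a quadratic a x^2 + b x + c the discriminant is Δ = b^2 - 4ac = (-8)^2 - 4*(2)*(12) = 64 - (96) = -32.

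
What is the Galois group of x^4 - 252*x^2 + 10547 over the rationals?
Gal(K/Q) = V_4 (Klein four-group, Z/2Z × Z/2Z)

f factors as (x^2 - 53)(x^2 - 199), so the splitting field is K = Q(sqrt(53), sqrt(199)). The elements 53, 199, 10547 are all non-squares in Q, so sqrt(53) and sqrt(199) generate independent quadratic extensions. Thus [K:Q] = 4 and Gal(K/Q) is generated by the two order-2 automorphisms sqrt(53) ↦ -sqrt(53) and sqrt(199) ↦ -sqrt(199), giving V_4.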